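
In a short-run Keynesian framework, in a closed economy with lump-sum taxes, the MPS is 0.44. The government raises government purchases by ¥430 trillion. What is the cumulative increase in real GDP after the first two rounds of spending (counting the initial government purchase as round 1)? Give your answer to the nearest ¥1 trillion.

MPC = 1 − MPS = 1 − 0.44 = 0.56.
Round 1 adds ΔG = ¥430 trillion; each later round is MPC = 0.56 times the previous.
After 2 rounds: 430 + 240.8 = ΔG·(1 − c^2)/(1 − c) = 430 × (1 − 0.3136)/0.44 ≈ ¥671 trillion.

¥671 trillion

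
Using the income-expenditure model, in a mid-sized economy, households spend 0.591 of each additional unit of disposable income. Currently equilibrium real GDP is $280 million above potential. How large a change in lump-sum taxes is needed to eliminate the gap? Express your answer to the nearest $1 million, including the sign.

Spending multiplier = 1/(1 − MPC) = 1/(1 − 0.591) = 1/0.409 ≈ 2.445.
Tax multiplier = −c·k = −0.591/0.409 ≈ −1.445. Need ΔY = −$280 million, so ΔT = ΔY/(−c·k) = −(−$280 million) × 0.409 / 0.591 ≈ +$194 million.
The government should raise lump-sum taxes by $194 million.

+$194 million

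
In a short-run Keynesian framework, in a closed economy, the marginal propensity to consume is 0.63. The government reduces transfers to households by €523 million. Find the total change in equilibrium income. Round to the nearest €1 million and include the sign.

−€891 million

The transfer change shifts disposable income by −€523 million, so first-round consumption changes by c·ΔTR = 0.63 × (−€523 million) = −€329.49 million.
Expenditure multiplier = 1/(1 − MPC) = 1/(1 − 0.63) = 1/0.37 ≈ 2.703.
The transfer multiplier is c × k ≈ 1.703, so ΔY = k × (c·ΔTR) = (−€329.49 million) / 0.37 ≈ −€891 million.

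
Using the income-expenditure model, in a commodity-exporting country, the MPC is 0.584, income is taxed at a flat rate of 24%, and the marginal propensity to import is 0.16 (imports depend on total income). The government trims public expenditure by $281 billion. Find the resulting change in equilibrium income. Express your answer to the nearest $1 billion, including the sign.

−$392 billion

Government-spending multiplier = 1/(1 − c(1−t) + m) = 1/(1 − 0.584×0.76 + 0.16) = 1/0.71616 ≈ 1.396.
ΔY = k × ΔG = (−$281 billion) / 0.71616 ≈ −$392 billion.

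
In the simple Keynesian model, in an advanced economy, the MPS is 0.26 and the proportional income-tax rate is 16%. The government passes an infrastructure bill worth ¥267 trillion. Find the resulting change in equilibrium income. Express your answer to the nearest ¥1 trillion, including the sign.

+¥706 trillion

MPC = 1 − MPS = 1 − 0.26 = 0.74.
Government-spending multiplier = 1/(1 − c(1−t)) = 1/(1 − 0.74×0.84) = 1/0.3784 ≈ 2.643.
ΔY = k × ΔG = (+¥267 trillion) / 0.3784 ≈ +¥706 trillion.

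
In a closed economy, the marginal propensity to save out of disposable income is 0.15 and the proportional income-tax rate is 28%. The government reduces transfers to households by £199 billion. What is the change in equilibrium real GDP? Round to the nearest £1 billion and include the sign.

−£436 billion

MPC = 1 − MPS = 1 − 0.15 = 0.85.
The transfer change shifts disposable income by −£199 billion, so first-round consumption changes by c·ΔTR = 0.85 × (−£199 billion) = −£169.15 billion.
Expenditure multiplier = 1/(1 − c(1−t)) = 1/(1 − 0.85×0.72) = 1/0.388 ≈ 2.577.
The transfer multiplier is c × k ≈ 2.191, so ΔY = k × (c·ΔTR) = (−£169.15 billion) / 0.388 ≈ −£436 billion.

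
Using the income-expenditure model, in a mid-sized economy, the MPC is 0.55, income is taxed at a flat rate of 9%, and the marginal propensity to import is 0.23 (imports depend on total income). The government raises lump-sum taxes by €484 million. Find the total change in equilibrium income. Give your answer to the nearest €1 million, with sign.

−€365 million

A lump-sum tax change of +€484 million shifts disposable income by −€484 million; first-round consumption changes by −c × ΔT = −0.55 × (+€484 million) = −€266.2 million.
Expenditure multiplier = 1/(1 − c(1−t) + m) = 1/(1 − 0.55×0.91 + 0.23) = 1/0.7295 ≈ 1.371.
The tax multiplier is −c × k ≈ −0.754, so ΔY = k × (−c·ΔT) = (−€266.2 million) / 0.7295 ≈ −€365 million.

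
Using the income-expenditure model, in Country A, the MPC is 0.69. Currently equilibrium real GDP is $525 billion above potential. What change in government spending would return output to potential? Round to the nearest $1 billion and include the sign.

−$163 billion

Spending multiplier = 1/(1 − MPC) = 1/(1 − 0.69) = 1/0.31 ≈ 3.226.
Need ΔY = −$525 billion, so ΔG = ΔY/k = (−$525 billion) × 0.31 ≈ −$163 billion.
The government should cut government spending by $163 billion.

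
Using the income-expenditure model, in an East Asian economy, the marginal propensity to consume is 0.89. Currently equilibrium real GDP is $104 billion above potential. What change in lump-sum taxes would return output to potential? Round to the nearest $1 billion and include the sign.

+$13 billion

Spending multiplier = 1/(1 − MPC) = 1/(1 − 0.89) = 1/0.11 ≈ 9.091.
Tax multiplier = −c·k = −0.89/0.11 ≈ −8.091. Need ΔY = −$104 billion, so ΔT = ΔY/(−c·k) = −(−$104 billion) × 0.11 / 0.89 ≈ +$13 billion.
The government should raise lump-sum taxes by $13 billion.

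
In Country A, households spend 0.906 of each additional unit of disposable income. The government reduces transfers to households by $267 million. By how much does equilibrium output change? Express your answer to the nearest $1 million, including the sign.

The transfer change shifts disposable income by −$267 million, so first-round consumption changes by c·ΔTR = 0.906 × (−$267 million) = −$241.902 million.
Expenditure multiplier = 1/(1 − MPC) = 1/(1 − 0.906) = 1/0.094 ≈ 10.638.
The transfer multiplier is c × k ≈ 9.638, so ΔY = k × (c·ΔTR) = (−$241.902 million) / 0.094 ≈ −$2,573 million.

−$2,573 million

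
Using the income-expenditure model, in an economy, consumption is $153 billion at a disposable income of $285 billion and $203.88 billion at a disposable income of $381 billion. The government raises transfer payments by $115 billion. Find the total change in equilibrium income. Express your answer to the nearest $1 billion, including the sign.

+$130 billion

MPC = ΔC/ΔYd = (203.88 − 153)/(381 − 285) = 50.88/96 = 0.53.
The transfer change shifts disposable income by +$115 billion, so first-round consumption changes by c·ΔTR = 0.53 × (+$115 billion) = +$60.95 billion.
Expenditure multiplier = 1/(1 − MPC) = 1/(1 − 0.53) = 1/0.47 ≈ 2.128.
The transfer multiplier is c × k ≈ 1.128, so ΔY = k × (c·ΔTR) = (+$60.95 billion) / 0.47 ≈ +$130 billion.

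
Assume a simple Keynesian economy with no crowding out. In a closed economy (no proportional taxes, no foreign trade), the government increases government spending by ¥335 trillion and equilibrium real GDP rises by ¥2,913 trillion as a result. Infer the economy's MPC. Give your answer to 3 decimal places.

0.885

Implied spending multiplier k = ΔY/ΔG = 2,913/335 ≈ 8.6955.
Since k = 1/(1 − MPC), MPC = 1 − 1/k = 1 − ΔG/ΔY = 1 − 335/2,913 ≈ 0.885.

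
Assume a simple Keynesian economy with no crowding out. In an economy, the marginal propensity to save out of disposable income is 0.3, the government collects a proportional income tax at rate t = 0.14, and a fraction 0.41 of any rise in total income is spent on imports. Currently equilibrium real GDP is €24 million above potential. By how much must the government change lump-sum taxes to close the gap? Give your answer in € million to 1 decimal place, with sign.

+€27.7 million

MPC = 1 − MPS = 1 − 0.3 = 0.7.
Spending multiplier = 1/(1 − c(1−t) + m) = 1/(1 − 0.7×0.86 + 0.41) = 1/0.808 ≈ 1.238.
Tax multiplier = −c·k = −0.7/0.808 ≈ −0.866. Need ΔY = −€24 million, so ΔT = ΔY/(−c·k) = −(−€24 million) × 0.808 / 0.7 ≈ +€27.7 million.
The government should raise lump-sum taxes by €27.7 million.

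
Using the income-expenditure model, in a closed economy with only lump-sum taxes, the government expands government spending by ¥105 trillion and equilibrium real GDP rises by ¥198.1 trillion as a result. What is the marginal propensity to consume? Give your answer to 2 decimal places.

Implied spending multiplier k = ΔY/ΔG = 198.1/105 ≈ 1.8867.
Since k = 1/(1 − MPC), MPC = 1 − 1/k = 1 − ΔG/ΔY = 1 − 105/198.1 ≈ 0.47.

0.47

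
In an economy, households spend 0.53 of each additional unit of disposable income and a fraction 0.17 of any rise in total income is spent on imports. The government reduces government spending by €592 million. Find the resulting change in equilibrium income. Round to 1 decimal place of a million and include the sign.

Expenditure multiplier = 1/(1 − c + m) = 1/(1 − 0.53 + 0.17) = 1/0.64 ≈ 1.563.
ΔY = k × ΔG = (−€592 million) / 0.64 = −€925 million.

−€925.0 million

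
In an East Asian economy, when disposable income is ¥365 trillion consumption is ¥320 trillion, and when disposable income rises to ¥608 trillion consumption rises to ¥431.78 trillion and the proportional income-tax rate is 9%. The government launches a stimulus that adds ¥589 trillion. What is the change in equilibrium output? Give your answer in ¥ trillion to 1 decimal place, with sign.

+¥1,013.1 trillion

MPC = ΔC/ΔYd = (431.78 − 320)/(608 − 365) = 111.78/243 = 0.46.
Spending multiplier = 1/(1 − c(1−t)) = 1/(1 − 0.46×0.91) = 1/0.5814 ≈ 1.72.
ΔY = k × ΔG = (+¥589 trillion) / 0.5814 ≈ +¥1,013.1 trillion.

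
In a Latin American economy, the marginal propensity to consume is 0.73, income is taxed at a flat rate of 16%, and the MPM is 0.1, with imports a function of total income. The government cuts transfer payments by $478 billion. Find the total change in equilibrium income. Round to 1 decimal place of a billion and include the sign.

The transfer change shifts disposable income by −$478 billion, so first-round consumption changes by c·ΔTR = 0.73 × (−$478 billion) = −$348.94 billion.
Expenditure multiplier = 1/(1 − c(1−t) + m) = 1/(1 − 0.73×0.84 + 0.1) = 1/0.4868 ≈ 2.054.
The transfer multiplier is c × k ≈ 1.5, so ΔY = k × (c·ΔTR) = (−$348.94 billion) / 0.4868 ≈ −$716.8 billion.

−$716.8 billion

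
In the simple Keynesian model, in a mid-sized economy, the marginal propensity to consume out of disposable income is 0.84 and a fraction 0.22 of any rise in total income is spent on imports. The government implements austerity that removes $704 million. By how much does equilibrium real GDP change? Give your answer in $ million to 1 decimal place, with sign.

−$1,852.6 million

Spending multiplier = 1/(1 − c + m) = 1/(1 − 0.84 + 0.22) = 1/0.38 ≈ 2.632.
ΔY = k × ΔG = (−$704 million) / 0.38 ≈ −$1,852.6 million.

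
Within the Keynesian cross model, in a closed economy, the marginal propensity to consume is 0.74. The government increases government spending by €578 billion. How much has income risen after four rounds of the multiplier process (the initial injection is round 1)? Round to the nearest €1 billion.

Round 1 adds ΔG = €578 billion; each later round is MPC = 0.74 times the previous.
After 4 rounds: 578 + 427.72 + 316.5128 + 234.219472 = ΔG·(1 − c^4)/(1 − c) = 578 × (1 − 0.29986576)/0.26 ≈ €1,556 billion.

€1,556 billion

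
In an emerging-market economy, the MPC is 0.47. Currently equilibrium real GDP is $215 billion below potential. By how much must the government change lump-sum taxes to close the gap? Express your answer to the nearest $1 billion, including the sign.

Spending multiplier = 1/(1 − MPC) = 1/(1 − 0.47) = 1/0.53 ≈ 1.887.
Tax multiplier = −c·k = −0.47/0.53 ≈ −0.887. Need ΔY = +$215 billion, so ΔT = ΔY/(−c·k) = −(+$215 billion) × 0.53 / 0.47 ≈ −$242 billion.
The government should cut lump-sum taxes by $242 billion.

−$242 billion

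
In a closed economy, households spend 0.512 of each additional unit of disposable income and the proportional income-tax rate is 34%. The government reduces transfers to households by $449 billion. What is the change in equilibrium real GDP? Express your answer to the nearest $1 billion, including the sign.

The transfer change shifts disposable income by −$449 billion, so first-round consumption changes by c·ΔTR = 0.512 × (−$449 billion) = −$229.888 billion.
Expenditure multiplier = 1/(1 − c(1−t)) = 1/(1 − 0.512×0.66) = 1/0.66208 ≈ 1.51.
The transfer multiplier is c × k ≈ 0.773, so ΔY = k × (c·ΔTR) = (−$229.888 billion) / 0.66208 ≈ −$347 billion.

−$347 billion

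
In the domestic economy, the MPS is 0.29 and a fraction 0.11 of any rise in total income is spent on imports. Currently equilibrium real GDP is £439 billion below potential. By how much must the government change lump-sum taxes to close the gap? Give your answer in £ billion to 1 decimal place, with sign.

MPC = 1 − MPS = 1 − 0.29 = 0.71.
Spending multiplier = 1/(1 − c + m) = 1/(1 − 0.71 + 0.11) = 1/0.4 = 2.5.
Tax multiplier = −c·k = −0.71/0.4 = −1.775. Need ΔY = +£439 billion, so ΔT = ΔY/(−c·k) = −(+£439 billion) × 0.4 / 0.71 ≈ −£247.3 billion.
The government should cut lump-sum taxes by £247.3 billion.

−£247.3 billion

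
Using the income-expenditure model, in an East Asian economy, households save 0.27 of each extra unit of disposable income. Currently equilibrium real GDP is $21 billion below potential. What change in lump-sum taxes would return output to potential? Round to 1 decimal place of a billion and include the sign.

MPC = 1 − MPS = 1 − 0.27 = 0.73.
Spending multiplier = 1/(1 − MPC) = 1/(1 − 0.73) = 1/0.27 ≈ 3.704.
Tax multiplier = −c·k = −0.73/0.27 ≈ −2.704. Need ΔY = +$21 billion, so ΔT = ΔY/(−c·k) = −(+$21 billion) × 0.27 / 0.73 ≈ −$7.8 billion.
The government should cut lump-sum taxes by $7.8 billion.

−$7.8 billion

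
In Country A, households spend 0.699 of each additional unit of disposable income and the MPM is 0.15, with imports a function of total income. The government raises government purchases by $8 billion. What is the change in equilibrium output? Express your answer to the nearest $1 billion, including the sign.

Government-spending multiplier = 1/(1 − c + m) = 1/(1 − 0.699 + 0.15) = 1/0.451 ≈ 2.217.
ΔY = k × ΔG = (+$8 billion) / 0.451 ≈ +$18 billion.

+$18 billion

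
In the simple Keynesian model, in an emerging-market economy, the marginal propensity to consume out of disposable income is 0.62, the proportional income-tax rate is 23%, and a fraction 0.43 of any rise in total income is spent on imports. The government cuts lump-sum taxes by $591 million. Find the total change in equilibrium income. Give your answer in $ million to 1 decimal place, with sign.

A lump-sum tax change of −$591 million shifts disposable income by +$591 million; first-round consumption changes by −c × ΔT = −0.62 × (−$591 million) = +$366.42 million.
Expenditure multiplier = 1/(1 − c(1−t) + m) = 1/(1 − 0.62×0.77 + 0.43) = 1/0.9526 ≈ 1.05.
The tax multiplier is −c × k ≈ −0.651, so ΔY = k × (−c·ΔT) = (+$366.42 million) / 0.9526 ≈ +$384.7 million.

+$384.7 million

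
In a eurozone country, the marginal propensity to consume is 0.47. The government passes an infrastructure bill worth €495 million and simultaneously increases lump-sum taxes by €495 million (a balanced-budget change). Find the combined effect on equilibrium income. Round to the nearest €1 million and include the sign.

+€495 million

Expenditure multiplier = 1/(1 − MPC) = 1/(1 − 0.47) = 1/0.53 ≈ 1.887.
ΔG contributes k·ΔG = (+€495 million) / 0.53 ≈ +€934 million.
ΔT of +€495 million changes first-round spending by −c·ΔT = −€232.65 million, contributing k·(−c·ΔT) = (−€232.65 million) / 0.53 ≈ −€439 million.
With ΔG = ΔT and no other leakages, the balanced-budget multiplier is 1, so ΔY = ΔG = +€495 million.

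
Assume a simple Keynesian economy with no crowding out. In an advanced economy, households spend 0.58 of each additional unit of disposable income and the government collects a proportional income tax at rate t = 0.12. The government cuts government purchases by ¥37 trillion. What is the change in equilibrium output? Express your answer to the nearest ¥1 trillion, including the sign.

Expenditure multiplier = 1/(1 − c(1−t)) = 1/(1 − 0.58×0.88) = 1/0.4896 ≈ 2.042.
ΔY = k × ΔG = (−¥37 trillion) / 0.4896 ≈ −¥76 trillion.

−¥76 trillion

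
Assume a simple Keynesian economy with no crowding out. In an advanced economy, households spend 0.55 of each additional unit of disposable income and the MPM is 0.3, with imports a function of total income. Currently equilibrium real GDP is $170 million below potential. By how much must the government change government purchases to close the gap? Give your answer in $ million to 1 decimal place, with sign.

Spending multiplier = 1/(1 − c + m) = 1/(1 − 0.55 + 0.3) = 1/0.75 ≈ 1.333.
Need ΔY = +$170 million, so ΔG = ΔY/k = (+$170 million) × 0.75 = +$127.5 million.
The government should increase government purchases by $127.5 million.

+$127.5 million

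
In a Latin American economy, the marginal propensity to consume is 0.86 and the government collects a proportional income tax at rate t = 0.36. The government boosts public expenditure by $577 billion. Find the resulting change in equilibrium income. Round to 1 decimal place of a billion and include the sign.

Government-spending multiplier = 1/(1 − c(1−t)) = 1/(1 − 0.86×0.64) = 1/0.4496 ≈ 2.224.
ΔY = k × ΔG = (+$577 billion) / 0.4496 ≈ +$1,283.4 billion.

+$1,283.4 billion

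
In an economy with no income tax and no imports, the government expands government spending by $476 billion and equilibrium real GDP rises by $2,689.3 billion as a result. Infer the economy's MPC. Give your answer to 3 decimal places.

Implied spending multiplier k = ΔY/ΔG = 2,689.3/476 ≈ 5.6498.
Since k = 1/(1 − MPC), MPC = 1 − 1/k = 1 − ΔG/ΔY = 1 − 476/2,689.3 ≈ 0.823.

0.823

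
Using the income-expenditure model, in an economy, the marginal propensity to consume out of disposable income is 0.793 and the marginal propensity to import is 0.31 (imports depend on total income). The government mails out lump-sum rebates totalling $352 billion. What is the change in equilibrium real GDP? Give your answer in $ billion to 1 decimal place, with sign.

A lump-sum tax change of −$352 billion shifts disposable income by +$352 billion; first-round consumption changes by −c × ΔT = −0.793 × (−$352 billion) = +$279.136 billion.
Expenditure multiplier = 1/(1 − c + m) = 1/(1 − 0.793 + 0.31) = 1/0.517 ≈ 1.934.
The tax multiplier is −c × k ≈ −1.534, so ΔY = k × (−c·ΔT) = (+$279.136 billion) / 0.517 ≈ +$539.9 billion.

+$539.9 billion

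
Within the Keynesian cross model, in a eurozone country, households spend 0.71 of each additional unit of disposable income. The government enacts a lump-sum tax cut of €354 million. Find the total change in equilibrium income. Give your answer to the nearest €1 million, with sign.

A lump-sum tax change of −€354 million shifts disposable income by +€354 million; first-round consumption changes by −c × ΔT = −0.71 × (−€354 million) = +€251.34 million.
Expenditure multiplier = 1/(1 − MPC) = 1/(1 − 0.71) = 1/0.29 ≈ 3.448.
The tax multiplier is −c × k ≈ −2.448, so ΔY = k × (−c·ΔT) = (+€251.34 million) / 0.29 ≈ +€867 million.

+€867 million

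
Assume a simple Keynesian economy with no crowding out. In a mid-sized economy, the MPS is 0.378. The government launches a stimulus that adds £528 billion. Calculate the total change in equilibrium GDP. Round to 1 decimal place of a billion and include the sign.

+£1,396.8 billion

MPC = 1 − MPS = 1 − 0.378 = 0.622.
Expenditure multiplier = 1/(1 − MPC) = 1/(1 − 0.622) = 1/0.378 ≈ 2.646.
ΔY = k × ΔG = (+£528 billion) / 0.378 ≈ +£1,396.8 billion.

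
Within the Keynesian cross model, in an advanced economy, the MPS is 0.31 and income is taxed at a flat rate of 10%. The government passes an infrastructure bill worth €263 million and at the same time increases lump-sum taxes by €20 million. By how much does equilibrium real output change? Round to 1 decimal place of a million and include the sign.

MPC = 1 − MPS = 1 − 0.31 = 0.69.
Expenditure multiplier = 1/(1 − c(1−t)) = 1/(1 − 0.69×0.9) = 1/0.379 ≈ 2.639.
ΔG contributes k·ΔG = (+€263 million) / 0.379 ≈ +€693.9 million.
ΔT of +€20 million changes first-round spending by −c·ΔT = −€13.8 million, contributing k·(−c·ΔT) = (−€13.8 million) / 0.379 ≈ −€36.4 million.
Net ΔY = k(ΔG − c·ΔT) = (+€249.2 million) / 0.379 ≈ +€657.5 million.

+€657.5 million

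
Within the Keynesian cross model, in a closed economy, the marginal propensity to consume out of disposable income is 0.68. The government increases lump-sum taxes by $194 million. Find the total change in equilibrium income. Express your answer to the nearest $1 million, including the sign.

A lump-sum tax change of +$194 million shifts disposable income by −$194 million; first-round consumption changes by −c × ΔT = −0.68 × (+$194 million) = −$131.92 million.
Expenditure multiplier = 1/(1 − MPC) = 1/(1 − 0.68) = 1/0.32 = 3.125.
The tax multiplier is −c × k = −2.125, so ΔY = k × (−c·ΔT) = (−$131.92 million) / 0.32 ≈ −$412 million.

−$412 million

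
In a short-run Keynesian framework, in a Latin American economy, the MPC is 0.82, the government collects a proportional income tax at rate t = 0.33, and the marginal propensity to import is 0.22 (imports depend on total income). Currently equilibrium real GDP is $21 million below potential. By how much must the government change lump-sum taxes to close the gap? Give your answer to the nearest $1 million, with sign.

Spending multiplier = 1/(1 − c(1−t) + m) = 1/(1 − 0.82×0.67 + 0.22) = 1/0.6706 ≈ 1.491.
Tax multiplier = −c·k = −0.82/0.6706 ≈ −1.223. Need ΔY = +$21 million, so ΔT = ΔY/(−c·k) = −(+$21 million) × 0.6706 / 0.82 ≈ −$17 million.
The government should cut lump-sum taxes by $17 million.

−$17 million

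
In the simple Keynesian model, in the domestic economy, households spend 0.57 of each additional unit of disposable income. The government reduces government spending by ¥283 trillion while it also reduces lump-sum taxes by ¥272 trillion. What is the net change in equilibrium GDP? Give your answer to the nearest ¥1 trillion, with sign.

Expenditure multiplier = 1/(1 − MPC) = 1/(1 − 0.57) = 1/0.43 ≈ 2.326.
ΔG contributes k·ΔG = (−¥283 trillion) / 0.43 ≈ −¥658.1 trillion.
ΔT of −¥272 trillion changes first-round spending by −c·ΔT = +¥155.04 trillion, contributing k·(−c·ΔT) = (+¥155.04 trillion) / 0.43 ≈ +¥360.6 trillion.
Net ΔY = k(ΔG − c·ΔT) = (−¥127.96 trillion) / 0.43 ≈ −¥298 trillion.

−¥298 trillion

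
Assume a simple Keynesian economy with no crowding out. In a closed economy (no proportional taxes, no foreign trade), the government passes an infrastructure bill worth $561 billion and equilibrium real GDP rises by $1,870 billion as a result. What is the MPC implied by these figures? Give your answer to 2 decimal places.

Implied spending multiplier k = ΔY/ΔG = 1,870/561 ≈ 3.3333.
Since k = 1/(1 − MPC), MPC = 1 − 1/k = 1 − ΔG/ΔY = 1 − 561/1,870 = 0.70.

0.70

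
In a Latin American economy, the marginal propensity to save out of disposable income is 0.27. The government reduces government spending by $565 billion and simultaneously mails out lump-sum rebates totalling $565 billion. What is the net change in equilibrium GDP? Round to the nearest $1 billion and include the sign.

MPC = 1 − MPS = 1 − 0.27 = 0.73.
Expenditure multiplier = 1/(1 − MPC) = 1/(1 − 0.73) = 1/0.27 ≈ 3.704.
ΔG contributes k·ΔG = (−$565 billion) / 0.27 ≈ −$2,092.6 billion.
ΔT of −$565 billion changes first-round spending by −c·ΔT = +$412.45 billion, contributing k·(−c·ΔT) = (+$412.45 billion) / 0.27 ≈ +$1,527.6 billion.
With ΔG = ΔT and no other leakages, the balanced-budget multiplier is 1, so ΔY = ΔG = −$565 billion.

−$565 billion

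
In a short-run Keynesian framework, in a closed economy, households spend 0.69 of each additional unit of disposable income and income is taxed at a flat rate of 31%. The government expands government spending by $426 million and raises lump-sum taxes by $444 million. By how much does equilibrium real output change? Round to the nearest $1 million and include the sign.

Expenditure multiplier = 1/(1 − c(1−t)) = 1/(1 − 0.69×0.69) = 1/0.5239 ≈ 1.909.
ΔG contributes k·ΔG = (+$426 million) / 0.5239 ≈ +$813.1 million.
ΔT of +$444 million changes first-round spending by −c·ΔT = −$306.36 million, contributing k·(−c·ΔT) = (−$306.36 million) / 0.5239 ≈ −$584.8 million.
Net ΔY = k(ΔG − c·ΔT) = (+$119.64 million) / 0.5239 ≈ +$228 million.

+$228 million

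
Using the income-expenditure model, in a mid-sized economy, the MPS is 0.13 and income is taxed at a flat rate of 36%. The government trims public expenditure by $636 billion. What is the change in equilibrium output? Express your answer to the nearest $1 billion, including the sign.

MPC = 1 − MPS = 1 − 0.13 = 0.87.
Expenditure multiplier = 1/(1 − c(1−t)) = 1/(1 − 0.87×0.64) = 1/0.4432 ≈ 2.256.
ΔY = k × ΔG = (−$636 billion) / 0.4432 ≈ −$1,435 billion.

−$1,435 billion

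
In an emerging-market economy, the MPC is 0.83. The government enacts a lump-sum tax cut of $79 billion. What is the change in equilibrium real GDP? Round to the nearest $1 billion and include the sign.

A lump-sum tax change of −$79 billion shifts disposable income by +$79 billion; first-round consumption changes by −c × ΔT = −0.83 × (−$79 billion) = +$65.57 billion.
Expenditure multiplier = 1/(1 − MPC) = 1/(1 − 0.83) = 1/0.17 ≈ 5.882.
The tax multiplier is −c × k ≈ −4.882, so ΔY = k × (−c·ΔT) = (+$65.57 billion) / 0.17 ≈ +$386 billion.

+$386 billion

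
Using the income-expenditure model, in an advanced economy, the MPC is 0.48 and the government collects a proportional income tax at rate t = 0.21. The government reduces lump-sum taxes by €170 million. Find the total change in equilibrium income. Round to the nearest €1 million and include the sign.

A lump-sum tax change of −€170 million shifts disposable income by +€170 million; first-round consumption changes by −c × ΔT = −0.48 × (−€170 million) = +€81.6 million.
Expenditure multiplier = 1/(1 − c(1−t)) = 1/(1 − 0.48×0.79) = 1/0.6208 ≈ 1.611.
The tax multiplier is −c × k ≈ −0.773, so ΔY = k × (−c·ΔT) = (+€81.6 million) / 0.6208 ≈ +€131 million.

+€131 million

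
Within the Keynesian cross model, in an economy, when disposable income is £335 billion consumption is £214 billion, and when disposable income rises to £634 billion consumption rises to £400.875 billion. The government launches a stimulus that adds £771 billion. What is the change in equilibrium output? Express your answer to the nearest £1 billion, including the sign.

MPC = ΔC/ΔYd = (400.875 − 214)/(634 − 335) = 186.875/299 = 0.625.
Expenditure multiplier = 1/(1 − MPC) = 1/(1 − 0.625) = 1/0.375 ≈ 2.667.
ΔY = k × ΔG = (+£771 billion) / 0.375 = +£2,056 billion.

+£2,056 billion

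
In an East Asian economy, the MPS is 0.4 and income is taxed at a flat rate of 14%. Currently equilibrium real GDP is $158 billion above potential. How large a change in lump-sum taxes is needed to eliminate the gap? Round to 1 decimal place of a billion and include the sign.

MPC = 1 − MPS = 1 − 0.4 = 0.6.
Spending multiplier = 1/(1 − c(1−t)) = 1/(1 − 0.6×0.86) = 1/0.484 ≈ 2.066.
Tax multiplier = −c·k = −0.6/0.484 ≈ −1.24. Need ΔY = −$158 billion, so ΔT = ΔY/(−c·k) = −(−$158 billion) × 0.484 / 0.6 ≈ +$127.5 billion.
The government should raise lump-sum taxes by $127.5 billion.

+$127.5 billion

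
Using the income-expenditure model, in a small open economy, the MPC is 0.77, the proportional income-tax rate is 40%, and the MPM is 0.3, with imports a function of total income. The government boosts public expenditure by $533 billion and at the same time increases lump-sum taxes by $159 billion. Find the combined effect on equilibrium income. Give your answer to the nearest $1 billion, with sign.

Expenditure multiplier = 1/(1 − c(1−t) + m) = 1/(1 − 0.77×0.6 + 0.3) = 1/0.838 ≈ 1.193.
ΔG contributes k·ΔG = (+$533 billion) / 0.838 ≈ +$636 billion.
ΔT of +$159 billion changes first-round spending by −c·ΔT = −$122.43 billion, contributing k·(−c·ΔT) = (−$122.43 billion) / 0.838 ≈ −$146.1 billion.
Net ΔY = k(ΔG − c·ΔT) = (+$410.57 billion) / 0.838 ≈ +$490 billion.

+$490 billion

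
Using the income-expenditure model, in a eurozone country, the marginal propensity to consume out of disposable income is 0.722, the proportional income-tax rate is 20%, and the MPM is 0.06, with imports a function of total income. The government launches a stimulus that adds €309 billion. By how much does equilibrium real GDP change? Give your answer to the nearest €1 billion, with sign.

+€641 billion

Expenditure multiplier = 1/(1 − c(1−t) + m) = 1/(1 − 0.722×0.8 + 0.06) = 1/0.4824 ≈ 2.073.
ΔY = k × ΔG = (+€309 billion) / 0.4824 ≈ +€641 billion.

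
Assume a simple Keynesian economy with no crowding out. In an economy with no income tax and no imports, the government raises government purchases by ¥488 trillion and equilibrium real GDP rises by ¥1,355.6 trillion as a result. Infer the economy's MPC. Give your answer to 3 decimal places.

Implied spending multiplier k = ΔY/ΔG = 1,355.6/488 ≈ 2.7779.
Since k = 1/(1 − MPC), MPC = 1 − 1/k = 1 − ΔG/ΔY = 1 − 488/1,355.6 ≈ 0.640.

0.640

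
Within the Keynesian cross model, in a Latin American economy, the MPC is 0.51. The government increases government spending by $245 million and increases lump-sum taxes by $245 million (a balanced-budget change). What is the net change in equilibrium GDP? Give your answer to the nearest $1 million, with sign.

Expenditure multiplier = 1/(1 − MPC) = 1/(1 − 0.51) = 1/0.49 ≈ 2.041.
ΔG contributes k·ΔG = (+$245 million) / 0.49 = +$500 million.
ΔT of +$245 million changes first-round spending by −c·ΔT = −$124.95 million, contributing k·(−c·ΔT) = (−$124.95 million) / 0.49 = −$255 million.
With ΔG = ΔT and no other leakages, the balanced-budget multiplier is 1, so ΔY = ΔG = +$245 million.

+$245 million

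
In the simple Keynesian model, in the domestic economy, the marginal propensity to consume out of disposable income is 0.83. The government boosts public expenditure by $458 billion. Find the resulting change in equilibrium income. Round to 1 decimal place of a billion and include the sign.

Spending multiplier = 1/(1 − MPC) = 1/(1 − 0.83) = 1/0.17 ≈ 5.882.
ΔY = k × ΔG = (+$458 billion) / 0.17 ≈ +$2,694.1 billion.

+$2,694.1 billion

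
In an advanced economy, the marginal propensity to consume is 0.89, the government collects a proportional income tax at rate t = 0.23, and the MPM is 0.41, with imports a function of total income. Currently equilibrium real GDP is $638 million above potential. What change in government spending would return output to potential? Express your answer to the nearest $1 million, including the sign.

Spending multiplier = 1/(1 − c(1−t) + m) = 1/(1 − 0.89×0.77 + 0.41) = 1/0.7247 ≈ 1.38.
Need ΔY = −$638 million, so ΔG = ΔY/k = (−$638 million) × 0.7247 ≈ −$462 million.
The government should cut government spending by $462 million.

−$462 million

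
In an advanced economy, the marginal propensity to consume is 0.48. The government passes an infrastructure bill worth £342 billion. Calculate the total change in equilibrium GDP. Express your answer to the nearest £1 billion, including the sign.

Government-spending multiplier = 1/(1 − MPC) = 1/(1 − 0.48) = 1/0.52 ≈ 1.923.
ΔY = k × ΔG = (+£342 billion) / 0.52 ≈ +£658 billion.

+£658 billion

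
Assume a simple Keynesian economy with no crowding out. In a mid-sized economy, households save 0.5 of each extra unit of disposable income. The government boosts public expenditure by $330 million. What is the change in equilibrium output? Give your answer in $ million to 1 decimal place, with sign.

+$660.0 million

MPC = 1 − MPS = 1 − 0.5 = 0.5.
Spending multiplier = 1/(1 − MPC) = 1/(1 − 0.5) = 1/0.5 = 2.
ΔY = k × ΔG = (+$330 million) / 0.5 = +$660 million.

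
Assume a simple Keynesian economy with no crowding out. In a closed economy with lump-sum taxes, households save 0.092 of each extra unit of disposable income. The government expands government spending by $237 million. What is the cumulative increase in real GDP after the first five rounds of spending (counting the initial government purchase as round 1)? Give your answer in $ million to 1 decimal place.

$986.1 million

MPC = 1 − MPS = 1 − 0.092 = 0.908.
Round 1 adds ΔG = $237 million; each later round is MPC = 0.908 times the previous.
After 5 rounds: 237 + 215.196 + 195.397968 + 177.421354944 + 161.098590289152 = ΔG·(1 − c^5)/(1 − c) = 237 × (1 − 0.617204725664768)/0.092 ≈ $986.1 million.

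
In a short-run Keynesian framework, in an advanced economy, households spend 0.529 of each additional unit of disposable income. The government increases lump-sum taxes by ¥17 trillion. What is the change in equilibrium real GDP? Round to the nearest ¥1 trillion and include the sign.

−¥19 trillion

A lump-sum tax change of +¥17 trillion shifts disposable income by −¥17 trillion; first-round consumption changes by −c × ΔT = −0.529 × (+¥17 trillion) = −¥8.993 trillion.
Expenditure multiplier = 1/(1 − MPC) = 1/(1 − 0.529) = 1/0.471 ≈ 2.123.
The tax multiplier is −c × k ≈ −1.123, so ΔY = k × (−c·ΔT) = (−¥8.993 trillion) / 0.471 ≈ −¥19 trillion.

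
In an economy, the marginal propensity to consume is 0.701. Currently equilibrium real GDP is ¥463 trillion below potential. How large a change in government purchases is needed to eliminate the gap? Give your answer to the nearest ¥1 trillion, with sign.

+¥138 trillion

Spending multiplier = 1/(1 − MPC) = 1/(1 − 0.701) = 1/0.299 ≈ 3.344.
Need ΔY = +¥463 trillion, so ΔG = ΔY/k = (+¥463 trillion) × 0.299 ≈ +¥138 trillion.
The government should increase government purchases by ¥138 trillion.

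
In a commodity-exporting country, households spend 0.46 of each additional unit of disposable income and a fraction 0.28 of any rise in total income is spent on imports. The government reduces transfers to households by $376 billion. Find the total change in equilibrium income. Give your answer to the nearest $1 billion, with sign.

−$211 billion

The transfer change shifts disposable income by −$376 billion, so first-round consumption changes by c·ΔTR = 0.46 × (−$376 billion) = −$172.96 billion.
Expenditure multiplier = 1/(1 − c + m) = 1/(1 − 0.46 + 0.28) = 1/0.82 ≈ 1.22.
The transfer multiplier is c × k ≈ 0.561, so ΔY = k × (c·ΔTR) = (−$172.96 billion) / 0.82 ≈ −$211 billion.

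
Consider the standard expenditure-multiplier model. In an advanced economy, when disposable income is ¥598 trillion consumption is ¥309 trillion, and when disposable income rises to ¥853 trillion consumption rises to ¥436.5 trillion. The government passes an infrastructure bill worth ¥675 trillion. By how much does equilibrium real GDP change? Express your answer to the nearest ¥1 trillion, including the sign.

MPC = ΔC/ΔYd = (436.5 − 309)/(853 − 598) = 127.5/255 = 0.5.
Expenditure multiplier = 1/(1 − MPC) = 1/(1 − 0.5) = 1/0.5 = 2.
ΔY = k × ΔG = (+¥675 trillion) / 0.5 = +¥1,350 trillion.

+¥1,350 trillion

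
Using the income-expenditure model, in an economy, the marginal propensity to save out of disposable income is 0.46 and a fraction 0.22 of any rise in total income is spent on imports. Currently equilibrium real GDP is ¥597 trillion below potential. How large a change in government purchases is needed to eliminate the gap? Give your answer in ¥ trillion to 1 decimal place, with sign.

+¥406.0 trillion

MPC = 1 − MPS = 1 − 0.46 = 0.54.
Spending multiplier = 1/(1 − c + m) = 1/(1 − 0.54 + 0.22) = 1/0.68 ≈ 1.471.
Need ΔY = +¥597 trillion, so ΔG = ΔY/k = (+¥597 trillion) × 0.68 ≈ +¥406 trillion.
The government should increase government purchases by ¥406 trillion.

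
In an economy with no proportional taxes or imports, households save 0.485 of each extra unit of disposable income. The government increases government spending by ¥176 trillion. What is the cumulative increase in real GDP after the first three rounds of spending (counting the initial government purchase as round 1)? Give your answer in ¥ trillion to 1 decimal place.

¥313.3 trillion

MPC = 1 − MPS = 1 − 0.485 = 0.515.
Round 1 adds ΔG = ¥176 trillion; each later round is MPC = 0.515 times the previous.
After 3 rounds: 176 + 90.64 + 46.6796 = ΔG·(1 − c^3)/(1 − c) = 176 × (1 − 0.136590875)/0.485 ≈ ¥313.3 trillion.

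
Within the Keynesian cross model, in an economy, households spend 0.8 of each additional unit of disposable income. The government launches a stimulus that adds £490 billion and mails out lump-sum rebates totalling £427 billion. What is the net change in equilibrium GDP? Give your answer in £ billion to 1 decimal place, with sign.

+£4,158.0 billion

Expenditure multiplier = 1/(1 − MPC) = 1/(1 − 0.8) = 1/0.2 = 5.
ΔG contributes k·ΔG = (+£490 billion) / 0.2 = +£2,450 billion.
ΔT of −£427 billion changes first-round spending by −c·ΔT = +£341.6 billion, contributing k·(−c·ΔT) = (+£341.6 billion) / 0.2 = +£1,708 billion.
Net ΔY = k(ΔG − c·ΔT) = (+£831.6 billion) / 0.2 = +£4,158 billion.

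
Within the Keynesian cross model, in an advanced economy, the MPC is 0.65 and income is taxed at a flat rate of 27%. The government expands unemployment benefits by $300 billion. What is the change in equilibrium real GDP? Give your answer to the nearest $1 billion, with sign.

The transfer change shifts disposable income by +$300 billion, so first-round consumption changes by c·ΔTR = 0.65 × (+$300 billion) = +$195 billion.
Expenditure multiplier = 1/(1 − c(1−t)) = 1/(1 − 0.65×0.73) = 1/0.5255 ≈ 1.903.
The transfer multiplier is c × k ≈ 1.237, so ΔY = k × (c·ΔTR) = (+$195 billion) / 0.5255 ≈ +$371 billion.

+$371 billion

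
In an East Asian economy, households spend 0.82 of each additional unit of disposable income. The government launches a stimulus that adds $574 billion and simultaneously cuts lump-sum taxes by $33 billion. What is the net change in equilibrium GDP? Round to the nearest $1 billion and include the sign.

Expenditure multiplier = 1/(1 − MPC) = 1/(1 − 0.82) = 1/0.18 ≈ 5.556.
ΔG contributes k·ΔG = (+$574 billion) / 0.18 ≈ +$3,188.9 billion.
ΔT of −$33 billion changes first-round spending by −c·ΔT = +$27.06 billion, contributing k·(−c·ΔT) = (+$27.06 billion) / 0.18 ≈ +$150.3 billion.
Net ΔY = k(ΔG − c·ΔT) = (+$601.06 billion) / 0.18 ≈ +$3,339 billion.

+$3,339 billion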